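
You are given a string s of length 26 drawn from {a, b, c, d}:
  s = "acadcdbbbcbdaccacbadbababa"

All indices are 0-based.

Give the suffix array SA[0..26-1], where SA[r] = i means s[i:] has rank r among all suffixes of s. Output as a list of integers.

sorted suffixes:
  #0 SA[0]=25  'a'
  #1 SA[1]=23  'aba'
  #2 SA[2]=21  'ababa'
  #3 SA[3]=0  'acadcdbbbcbdaccacbadbababa'
  #4 SA[4]=15  'acbadbababa'
  #5 SA[5]=12  'accacbadbababa'
  #6 SA[6]=18  'adbababa'
  #7 SA[7]=2  'adcdbbbcbdaccacbadbababa'
  #8 SA[8]=24  'ba'
  #9 SA[9]=22  'baba'
  #10 SA[10]=20  'bababa'
  #11 SA[11]=17  'badbababa'
  #12 SA[12]=6  'bbbcbdaccacbadbababa'
  #13 SA[13]=7  'bbcbdaccacbadbababa'
  #14 SA[14]=8  'bcbdaccacbadbababa'
  #15 SA[15]=10  'bdaccacbadbababa'
  #16 SA[16]=14  'cacbadbababa'
  #17 SA[17]=1  'cadcdbbbcbdaccacbadbababa'
  #18 SA[18]=16  'cbadbababa'
  #19 SA[19]=9  'cbdaccacbadbababa'
  #20 SA[20]=13  'ccacbadbababa'
  #21 SA[21]=4  'cdbbbcbdaccacbadbababa'
  #22 SA[22]=11  'daccacbadbababa'
  #23 SA[23]=19  'dbababa'
  #24 SA[24]=5  'dbbbcbdaccacbadbababa'
  #25 SA[25]=3  'dcdbbbcbdaccacbadbababa'

[25, 23, 21, 0, 15, 12, 18, 2, 24, 22, 20, 17, 6, 7, 8, 10, 14, 1, 16, 9, 13, 4, 11, 19, 5, 3]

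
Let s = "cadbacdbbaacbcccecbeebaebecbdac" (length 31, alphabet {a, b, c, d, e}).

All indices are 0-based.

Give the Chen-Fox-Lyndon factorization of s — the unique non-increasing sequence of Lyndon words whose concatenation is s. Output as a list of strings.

["c", "adb", "acdbb", "aacbcccecbeebaebecbdac"]

emit factor 1: 'c' (i=0, period=1)
emit factor 2: 'adb' (i=1, period=3)
emit factor 3: 'acdbb' (i=4, period=5)
emit factor 4: 'aacbcccecbeebaebecbdac' (i=9, period=22)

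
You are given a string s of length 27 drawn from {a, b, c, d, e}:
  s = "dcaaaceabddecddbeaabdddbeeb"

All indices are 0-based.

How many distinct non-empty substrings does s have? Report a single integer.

sorted suffixes:
  #0 SA[0]=2  'aaaceabddecddbeaabdddbeeb'
  #1 SA[1]=17  'aabdddbeeb'
  #2 SA[2]=3  'aaceabddecddbeaabdddbeeb'
  #3 SA[3]=18  'abdddbeeb'
  #4 SA[4]=7  'abddecddbeaabdddbeeb'
  #5 SA[5]=4  'aceabddecddbeaabdddbeeb'
  #6 SA[6]=26  'b'
  #7 SA[7]=19  'bdddbeeb'
  #8 SA[8]=8  'bddecddbeaabdddbeeb'
  #9 SA[9]=15  'beaabdddbeeb'
  #10 SA[10]=23  'beeb'
  #11 SA[11]=1  'caaaceabddecddbeaabdddbeeb'
  #12 SA[12]=12  'cddbeaabdddbeeb'
  #13 SA[13]=5  'ceabddecddbeaabdddbeeb'
  #14 SA[14]=14  'dbeaabdddbeeb'
  #15 SA[15]=22  'dbeeb'
  #16 SA[16]=0  'dcaaaceabddecddbeaabdddbeeb'
  #17 SA[17]=13  'ddbeaabdddbeeb'
  #18 SA[18]=21  'ddbeeb'
  #19 SA[19]=20  'dddbeeb'
  #20 SA[20]=9  'ddecddbeaabdddbeeb'
  #21 SA[21]=10  'decddbeaabdddbeeb'
  #22 SA[22]=16  'eaabdddbeeb'
  #23 SA[23]=6  'eabddecddbeaabdddbeeb'
  #24 SA[24]=25  'eb'
  #25 SA[25]=11  'ecddbeaabdddbeeb'
  #26 SA[26]=24  'eeb'

SA = [2, 17, 3, 18, 7, 4, 26, 19, 8, 15, 23, 1, 12, 5, 14, 22, 0, 13, 21, 20, 9, 10, 16, 6, 25, 11, 24]
i: (SA[i-1],SA[i]) lcp shared
  1: (2,17) 2 'aa'
  2: (17,3) 2 'aa'
  3: (3,18) 1 'a'
  4: (18,7) 4 'abdd'
  5: (7,4) 1 'a'
  6: (4,26) 0 ''
  7: (26,19) 1 'b'
  8: (19,8) 3 'bdd'
  9: (8,15) 1 'b'
  10: (15,23) 2 'be'
  11: (23,1) 0 ''
  12: (1,12) 1 'c'
  13: (12,5) 1 'c'
  14: (5,14) 0 ''
  15: (14,22) 3 'dbe'
  16: (22,0) 1 'd'
  17: (0,13) 1 'd'
  18: (13,21) 4 'ddbe'
  19: (21,20) 2 'dd'
  20: (20,9) 2 'dd'
  21: (9,10) 1 'd'
  22: (10,16) 0 ''
  23: (16,6) 2 'ea'
  24: (6,25) 1 'e'
  25: (25,11) 1 'e'
  26: (11,24) 1 'e'

n(n+1)/2 = 27·28/2 = 378
Σ LCP = 0 + 2 + 2 + 1 + 4 + 1 + 0 + 1 + 3 + 1 + 2 + 0 + 1 + 1 + 0 + 3 + 1 + 1 + 4 + 2 + 2 + 1 + 0 + 2 + 1 + 1 + 1 = 38
distinct = 378 − 38 = 340

340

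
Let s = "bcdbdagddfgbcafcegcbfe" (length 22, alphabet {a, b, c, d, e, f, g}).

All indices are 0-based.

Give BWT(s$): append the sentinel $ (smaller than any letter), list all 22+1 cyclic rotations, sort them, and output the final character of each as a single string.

rank  rotation                 last
    0  $bcdbdagddfgbcafcegcbfe  e
    1  afcegcbfe$bcdbdagddfgbc  c
    2  agddfgbcafcegcbfe$bcdbd  d
    3  bcafcegcbfe$bcdbdagddfg  g
    4  bcdbdagddfgbcafcegcbfe$  $
    5  bdagddfgbcafcegcbfe$bcd  d
    6  bfe$bcdbdagddfgbcafcegc  c
    7  cafcegcbfe$bcdbdagddfgb  b
    8  cbfe$bcdbdagddfgbcafceg  g
    9  cdbdagddfgbcafcegcbfe$b  b
   10  cegcbfe$bcdbdagddfgbcaf  f
   11  dagddfgbcafcegcbfe$bcdb  b
   12  dbdagddfgbcafcegcbfe$bc  c
   13  ddfgbcafcegcbfe$bcdbdag  g
   14  dfgbcafcegcbfe$bcdbdagd  d
   15  e$bcdbdagddfgbcafcegcbf  f
   16  egcbfe$bcdbdagddfgbcafc  c
   17  fcegcbfe$bcdbdagddfgbca  a
   18  fe$bcdbdagddfgbcafcegcb  b
   19  fgbcafcegcbfe$bcdbdagdd  d
   20  gbcafcegcbfe$bcdbdagddf  f
   21  gcbfe$bcdbdagddfgbcafce  e
   22  gddfgbcafcegcbfe$bcdbda  a

ecdg$dcbgbfbcgdfcabdfea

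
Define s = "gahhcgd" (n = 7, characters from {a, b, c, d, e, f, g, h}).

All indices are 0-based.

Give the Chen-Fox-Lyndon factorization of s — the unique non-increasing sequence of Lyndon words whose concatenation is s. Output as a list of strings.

["g", "ahhcgd"]

emit factor 1: 'g' (i=0, period=1)
emit factor 2: 'ahhcgd' (i=1, period=6)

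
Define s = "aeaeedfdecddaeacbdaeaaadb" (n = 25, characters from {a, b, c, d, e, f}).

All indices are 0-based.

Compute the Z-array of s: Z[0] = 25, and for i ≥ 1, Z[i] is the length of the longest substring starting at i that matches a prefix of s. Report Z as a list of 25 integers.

Z[0]=25
i=1: fresh scan; Z[1]=0
i=2: fresh scan; Z[2]=2 extend→box=[2,4)
i=3: min(r-i=1, Z[1]=0)=0; Z[3]=0
i=4: fresh scan; Z[4]=0
i=5: fresh scan; Z[5]=0
i=6: fresh scan; Z[6]=0
i=7: fresh scan; Z[7]=0
i=8: fresh scan; Z[8]=0
i=9: fresh scan; Z[9]=0
i=10: fresh scan; Z[10]=0
i=11: fresh scan; Z[11]=0
i=12: fresh scan; Z[12]=3 extend→box=[12,15)
i=13: min(r-i=2, Z[1]=0)=0; Z[13]=0
i=14: min(r-i=1, Z[2]=2)=1; Z[14]=1
i=15: fresh scan; Z[15]=0
i=16: fresh scan; Z[16]=0
i=17: fresh scan; Z[17]=0
i=18: fresh scan; Z[18]=3 extend→box=[18,21)
i=19: min(r-i=2, Z[1]=0)=0; Z[19]=0
i=20: min(r-i=1, Z[2]=2)=1; Z[20]=1
i=21: fresh scan; Z[21]=1 extend→box=[21,22)
i=22: fresh scan; Z[22]=1 extend→box=[22,23)
i=23: fresh scan; Z[23]=0
i=24: fresh scan; Z[24]=0

[25, 0, 2, 0, 0, 0, 0, 0, 0, 0, 0, 0, 3, 0, 1, 0, 0, 0, 3, 0, 1, 1, 1, 0, 0]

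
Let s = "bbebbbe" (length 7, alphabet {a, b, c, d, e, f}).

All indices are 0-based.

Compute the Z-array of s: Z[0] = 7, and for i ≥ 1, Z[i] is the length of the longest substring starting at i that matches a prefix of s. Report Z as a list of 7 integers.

Z[0]=7
i=1: i≥r, start 0; Z[1]=1 grow→box=[1,2)
i=2: i≥r, start 0; Z[2]=0
i=3: i≥r, start 0; Z[3]=2 grow→box=[3,5)
i=4: min(r-i=1, Z[1]=1)=1; Z[4]=3 grow→box=[4,7)
i=5: min(r-i=2, Z[1]=1)=1; Z[5]=1
i=6: min(r-i=1, Z[2]=0)=0; Z[6]=0

[7, 1, 0, 2, 3, 1, 0]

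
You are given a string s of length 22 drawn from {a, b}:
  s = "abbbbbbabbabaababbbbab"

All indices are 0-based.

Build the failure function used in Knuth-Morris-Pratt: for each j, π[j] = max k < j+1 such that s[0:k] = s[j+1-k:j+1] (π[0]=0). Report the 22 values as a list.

[0, 0, 0, 0, 0, 0, 0, 1, 2, 3, 1, 2, 1, 1, 2, 1, 2, 3, 4, 5, 1, 2]

π[0] = 0
j=1 s[j]='b': π[1]=0 (border '')
j=2 s[j]='b': π[2]=0 (border '')
j=3 s[j]='b': π[3]=0 (border '')
j=4 s[j]='b': π[4]=0 (border '')
j=5 s[j]='b': π[5]=0 (border '')
j=6 s[j]='b': π[6]=0 (border '')
j=7 s[j]='a': π[7]=1 (border 'a')
j=8 s[j]='b': π[8]=2 (border 'ab')
j=9 s[j]='b': π[9]=3 (border 'abb')
j=10 s[j]='a': k: 3→0; π[10]=1 (border 'a')
j=11 s[j]='b': π[11]=2 (border 'ab')
j=12 s[j]='a': k: 2→0; π[12]=1 (border 'a')
j=13 s[j]='a': k: 1→0; π[13]=1 (border 'a')
j=14 s[j]='b': π[14]=2 (border 'ab')
j=15 s[j]='a': k: 2→0; π[15]=1 (border 'a')
j=16 s[j]='b': π[16]=2 (border 'ab')
j=17 s[j]='b': π[17]=3 (border 'abb')
j=18 s[j]='b': π[18]=4 (border 'abbb')
j=19 s[j]='b': π[19]=5 (border 'abbbb')
j=20 s[j]='a': k: 5→0; π[20]=1 (border 'a')
j=21 s[j]='b': π[21]=2 (border 'ab')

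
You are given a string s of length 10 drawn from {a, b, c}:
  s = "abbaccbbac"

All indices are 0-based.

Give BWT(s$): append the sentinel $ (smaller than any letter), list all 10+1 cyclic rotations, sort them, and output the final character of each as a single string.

c$bbbbcaaca

rank  rotation     last
    0  $abbaccbbac  c
    1  abbaccbbac$  $
    2  ac$abbaccbb  b
    3  accbbac$abb  b
    4  bac$abbaccb  b
    5  baccbbac$ab  b
    6  bbac$abbacc  c
    7  bbaccbbac$a  a
    8  c$abbaccbba  a
    9  cbbac$abbac  c
   10  ccbbac$abba  a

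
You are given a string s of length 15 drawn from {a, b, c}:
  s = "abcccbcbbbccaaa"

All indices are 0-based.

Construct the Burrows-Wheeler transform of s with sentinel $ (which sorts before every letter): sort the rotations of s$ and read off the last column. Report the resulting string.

rank  rotation          last
    0  $abcccbcbbbccaaa  a
    1  a$abcccbcbbbccaa  a
    2  aa$abcccbcbbbcca  a
    3  aaa$abcccbcbbbcc  c
    4  abcccbcbbbccaaa$  $
    5  bbbccaaa$abcccbc  c
    6  bbccaaa$abcccbcb  b
    7  bcbbbccaaa$abccc  c
    8  bccaaa$abcccbcbb  b
    9  bcccbcbbbccaaa$a  a
   10  caaa$abcccbcbbbc  c
   11  cbbbccaaa$abcccb  b
   12  cbcbbbccaaa$abcc  c
   13  ccaaa$abcccbcbbb  b
   14  ccbcbbbccaaa$abc  c
   15  cccbcbbbccaaa$ab  b

aaac$cbcbacbcbcb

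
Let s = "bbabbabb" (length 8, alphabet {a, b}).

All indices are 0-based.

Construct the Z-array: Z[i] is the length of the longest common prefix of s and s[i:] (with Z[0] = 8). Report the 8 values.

[8, 1, 0, 5, 1, 0, 2, 1]

Z[0]=8
i=1: i≥r, start 0; Z[1]=1 grow→box=[1,2)
i=2: i≥r, start 0; Z[2]=0
i=3: i≥r, start 0; Z[3]=5 grow→box=[3,8)
i=4: min(r-i=4, Z[1]=1)=1; Z[4]=1
i=5: min(r-i=3, Z[2]=0)=0; Z[5]=0
i=6: min(r-i=2, Z[3]=5)=2; Z[6]=2
i=7: min(r-i=1, Z[4]=1)=1; Z[7]=1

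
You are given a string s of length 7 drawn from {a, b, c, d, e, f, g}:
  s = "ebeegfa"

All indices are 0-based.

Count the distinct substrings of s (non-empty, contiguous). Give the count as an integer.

rank→(start, suffix):
  0 → (6, 'a')
  1 → (1, 'beegfa')
  2 → (0, 'ebeegfa')
  3 → (2, 'eegfa')
  4 → (3, 'egfa')
  5 → (5, 'fa')
  6 → (4, 'gfa')

SA = [6, 1, 0, 2, 3, 5, 4]
[i] adj suffixes → lcp
  [1] 6/1 → 0 ('')
  [2] 1/0 → 0 ('')
  [3] 0/2 → 1 ('e')
  [4] 2/3 → 1 ('e')
  [5] 3/5 → 0 ('')
  [6] 5/4 → 0 ('')

n(n+1)/2 = 7·8/2 = 28
Σ LCP = 0 + 0 + 0 + 1 + 1 + 0 + 0 = 2
distinct = 28 − 2 = 26

26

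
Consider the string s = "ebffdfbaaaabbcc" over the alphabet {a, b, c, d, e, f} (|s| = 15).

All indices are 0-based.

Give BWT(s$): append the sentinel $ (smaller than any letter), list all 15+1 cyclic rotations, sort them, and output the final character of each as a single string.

rank  rotation          last
    0  $ebffdfbaaaabbcc  c
    1  aaaabbcc$ebffdfb  b
    2  aaabbcc$ebffdfba  a
    3  aabbcc$ebffdfbaa  a
    4  abbcc$ebffdfbaaa  a
    5  baaaabbcc$ebffdf  f
    6  bbcc$ebffdfbaaaa  a
    7  bcc$ebffdfbaaaab  b
    8  bffdfbaaaabbcc$e  e
    9  c$ebffdfbaaaabbc  c
   10  cc$ebffdfbaaaabb  b
   11  dfbaaaabbcc$ebff  f
   12  ebffdfbaaaabbcc$  $
   13  fbaaaabbcc$ebffd  d
   14  fdfbaaaabbcc$ebf  f
   15  ffdfbaaaabbcc$eb  b

cbaaafabecbf$dfb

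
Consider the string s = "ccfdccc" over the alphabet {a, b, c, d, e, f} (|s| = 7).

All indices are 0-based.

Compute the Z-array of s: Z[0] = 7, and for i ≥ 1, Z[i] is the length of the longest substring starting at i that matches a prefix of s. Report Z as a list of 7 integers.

Z[0]=7
i=1: fresh scan; Z[1]=1 scan→box=[1,2)
i=2: fresh scan; Z[2]=0
i=3: fresh scan; Z[3]=0
i=4: fresh scan; Z[4]=2 scan→box=[4,6)
i=5: min(r-i=1, Z[1]=1)=1; Z[5]=2 scan→box=[5,7)
i=6: min(r-i=1, Z[1]=1)=1; Z[6]=1

[7, 1, 0, 0, 2, 2, 1]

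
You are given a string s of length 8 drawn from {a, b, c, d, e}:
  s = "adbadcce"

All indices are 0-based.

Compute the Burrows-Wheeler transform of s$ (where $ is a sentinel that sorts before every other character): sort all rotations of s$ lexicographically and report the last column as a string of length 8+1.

rank  rotation   last
    0  $adbadcce  e
    1  adbadcce$  $
    2  adcce$adb  b
    3  badcce$ad  d
    4  cce$adbad  d
    5  ce$adbadc  c
    6  dbadcce$a  a
    7  dcce$adba  a
    8  e$adbadcc  c

e$bddcaac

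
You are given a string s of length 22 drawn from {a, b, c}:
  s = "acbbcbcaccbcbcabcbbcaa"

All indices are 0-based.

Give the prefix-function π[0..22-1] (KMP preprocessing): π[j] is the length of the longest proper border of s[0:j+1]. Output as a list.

π[0] = 0
j=1 s[j]='c': π[1]=0 (border '')
j=2 s[j]='b': π[2]=0 (border '')
j=3 s[j]='b': π[3]=0 (border '')
j=4 s[j]='c': π[4]=0 (border '')
j=5 s[j]='b': π[5]=0 (border '')
j=6 s[j]='c': π[6]=0 (border '')
j=7 s[j]='a': π[7]=1 (border 'a')
j=8 s[j]='c': π[8]=2 (border 'ac')
j=9 s[j]='c': k: 2→0; π[9]=0 (border '')
j=10 s[j]='b': π[10]=0 (border '')
j=11 s[j]='c': π[11]=0 (border '')
j=12 s[j]='b': π[12]=0 (border '')
j=13 s[j]='c': π[13]=0 (border '')
j=14 s[j]='a': π[14]=1 (border 'a')
j=15 s[j]='b': k: 1→0; π[15]=0 (border '')
j=16 s[j]='c': π[16]=0 (border '')
j=17 s[j]='b': π[17]=0 (border '')
j=18 s[j]='b': π[18]=0 (border '')
j=19 s[j]='c': π[19]=0 (border '')
j=20 s[j]='a': π[20]=1 (border 'a')
j=21 s[j]='a': k: 1→0; π[21]=1 (border 'a')

[0, 0, 0, 0, 0, 0, 0, 1, 2, 0, 0, 0, 0, 0, 1, 0, 0, 0, 0, 0, 1, 1]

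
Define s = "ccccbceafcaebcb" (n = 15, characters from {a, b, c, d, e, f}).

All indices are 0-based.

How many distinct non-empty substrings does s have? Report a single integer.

105

rank | idx | suffix
   0 |  10 | aebcb
   1 |   7 | afcaebcb
   2 |  14 | b
   3 |  12 | bcb
   4 |   4 | bceafcaebcb
   5 |   9 | caebcb
   6 |  13 | cb
   7 |   3 | cbceafcaebcb
   8 |   2 | ccbceafcaebcb
   9 |   1 | cccbceafcaebcb
  10 |   0 | ccccbceafcaebcb
  11 |   5 | ceafcaebcb
  12 |   6 | eafcaebcb
  13 |  11 | ebcb
  14 |   8 | fcaebcb

SA = [10, 7, 14, 12, 4, 9, 13, 3, 2, 1, 0, 5, 6, 11, 8]
i: (SA[i-1],SA[i]) lcp shared
  1: (10,7) 1 'a'
  2: (7,14) 0 ''
  3: (14,12) 1 'b'
  4: (12,4) 2 'bc'
  5: (4,9) 0 ''
  6: (9,13) 1 'c'
  7: (13,3) 2 'cb'
  8: (3,2) 1 'c'
  9: (2,1) 2 'cc'
  10: (1,0) 3 'ccc'
  11: (0,5) 1 'c'
  12: (5,6) 0 ''
  13: (6,11) 1 'e'
  14: (11,8) 0 ''

n(n+1)/2 = 15·16/2 = 120
Σ LCP = 0 + 1 + 0 + 1 + 2 + 0 + 1 + 2 + 1 + 2 + 3 + 1 + 0 + 1 + 0 = 15
distinct = 120 − 15 = 105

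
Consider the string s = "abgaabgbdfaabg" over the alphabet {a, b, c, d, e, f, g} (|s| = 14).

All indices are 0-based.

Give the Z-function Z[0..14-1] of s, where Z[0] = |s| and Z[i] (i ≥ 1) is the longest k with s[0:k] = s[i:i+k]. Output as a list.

[14, 0, 0, 1, 3, 0, 0, 0, 0, 0, 1, 3, 0, 0]

Z[0]=14
i=1: i≥r, start 0; Z[1]=0
i=2: i≥r, start 0; Z[2]=0
i=3: i≥r, start 0; Z[3]=1 scan→box=[3,4)
i=4: i≥r, start 0; Z[4]=3 scan→box=[4,7)
i=5: min(r-i=2, Z[1]=0)=0; Z[5]=0
i=6: min(r-i=1, Z[2]=0)=0; Z[6]=0
i=7: i≥r, start 0; Z[7]=0
i=8: i≥r, start 0; Z[8]=0
i=9: i≥r, start 0; Z[9]=0
i=10: i≥r, start 0; Z[10]=1 scan→box=[10,11)
i=11: i≥r, start 0; Z[11]=3 scan→box=[11,14)
i=12: min(r-i=2, Z[1]=0)=0; Z[12]=0
i=13: min(r-i=1, Z[2]=0)=0; Z[13]=0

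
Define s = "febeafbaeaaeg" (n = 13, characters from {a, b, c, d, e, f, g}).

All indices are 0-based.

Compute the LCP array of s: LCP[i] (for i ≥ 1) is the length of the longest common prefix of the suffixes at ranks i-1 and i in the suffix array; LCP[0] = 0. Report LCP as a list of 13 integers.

rank | idx | suffix
   0 |   9 | aaeg
   1 |   7 | aeaaeg
   2 |  10 | aeg
   3 |   4 | afbaeaaeg
   4 |   6 | baeaaeg
   5 |   2 | beafbaeaaeg
   6 |   8 | eaaeg
   7 |   3 | eafbaeaaeg
   8 |   1 | ebeafbaeaaeg
   9 |  11 | eg
  10 |   5 | fbaeaaeg
  11 |   0 | febeafbaeaaeg
  12 |  12 | g

SA = [9, 7, 10, 4, 6, 2, 8, 3, 1, 11, 5, 0, 12]
i: (SA[i-1],SA[i]) lcp shared
  1: (9,7) 1 'a'
  2: (7,10) 2 'ae'
  3: (10,4) 1 'a'
  4: (4,6) 0 ''
  5: (6,2) 1 'b'
  6: (2,8) 0 ''
  7: (8,3) 2 'ea'
  8: (3,1) 1 'e'
  9: (1,11) 1 'e'
  10: (11,5) 0 ''
  11: (5,0) 1 'f'
  12: (0,12) 0 ''

[0, 1, 2, 1, 0, 1, 0, 2, 1, 1, 0, 1, 0]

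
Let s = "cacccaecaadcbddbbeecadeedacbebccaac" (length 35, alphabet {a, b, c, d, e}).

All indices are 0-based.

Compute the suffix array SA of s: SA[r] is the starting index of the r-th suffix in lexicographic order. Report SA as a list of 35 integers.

rank→(start, suffix):
  0 → (32, 'aac')
  1 → (8, 'aadcbddbbeecadeedacbebccaac')
  2 → (33, 'ac')
  3 → (25, 'acbebccaac')
  4 → (1, 'acccaecaadcbddbbeecadeedacbebccaac')
  5 → (9, 'adcbddbbeecadeedacbebccaac')
  6 → (20, 'adeedacbebccaac')
  7 → (5, 'aecaadcbddbbeecadeedacbebccaac')
  8 → (15, 'bbeecadeedacbebccaac')
  9 → (29, 'bccaac')
  10 → (12, 'bddbbeecadeedacbebccaac')
  11 → (27, 'bebccaac')
  12 → (16, 'beecadeedacbebccaac')
  13 → (34, 'c')
  14 → (31, 'caac')
  15 → (7, 'caadcbddbbeecadeedacbebccaac')
  16 → (0, 'cacccaecaadcbddbbeecadeedacbebccaac')
  17 → (19, 'cadeedacbebccaac')
  18 → (4, 'caecaadcbddbbeecadeedacbebccaac')
  19 → (11, 'cbddbbeecadeedacbebccaac')
  20 → (26, 'cbebccaac')
  21 → (30, 'ccaac')
  22 → (3, 'ccaecaadcbddbbeecadeedacbebccaac')
  23 → (2, 'cccaecaadcbddbbeecadeedacbebccaac')
  24 → (24, 'dacbebccaac')
  25 → (14, 'dbbeecadeedacbebccaac')
  26 → (10, 'dcbddbbeecadeedacbebccaac')
  27 → (13, 'ddbbeecadeedacbebccaac')
  28 → (21, 'deedacbebccaac')
  29 → (28, 'ebccaac')
  30 → (6, 'ecaadcbddbbeecadeedacbebccaac')
  31 → (18, 'ecadeedacbebccaac')
  32 → (23, 'edacbebccaac')
  33 → (17, 'eecadeedacbebccaac')
  34 → (22, 'eedacbebccaac')

[32, 8, 33, 25, 1, 9, 20, 5, 15, 29, 12, 27, 16, 34, 31, 7, 0, 19, 4, 11, 26, 30, 3, 2, 24, 14, 10, 13, 21, 28, 6, 18, 23, 17, 22]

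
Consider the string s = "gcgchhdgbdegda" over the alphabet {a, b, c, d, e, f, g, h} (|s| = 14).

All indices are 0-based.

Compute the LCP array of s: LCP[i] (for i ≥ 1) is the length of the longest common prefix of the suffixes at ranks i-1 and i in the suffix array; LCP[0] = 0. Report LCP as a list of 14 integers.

[0, 0, 0, 1, 0, 1, 1, 0, 0, 1, 2, 1, 0, 1]

sorted suffixes:
  #0 SA[0]=13  'a'
  #1 SA[1]=8  'bdegda'
  #2 SA[2]=1  'cgchhdgbdegda'
  #3 SA[3]=3  'chhdgbdegda'
  #4 SA[4]=12  'da'
  #5 SA[5]=9  'degda'
  #6 SA[6]=6  'dgbdegda'
  #7 SA[7]=10  'egda'
  #8 SA[8]=7  'gbdegda'
  #9 SA[9]=0  'gcgchhdgbdegda'
  #10 SA[10]=2  'gchhdgbdegda'
  #11 SA[11]=11  'gda'
  #12 SA[12]=5  'hdgbdegda'
  #13 SA[13]=4  'hhdgbdegda'

SA = [13, 8, 1, 3, 12, 9, 6, 10, 7, 0, 2, 11, 5, 4]
i: (SA[i-1],SA[i]) lcp shared
  1: (13,8) 0 ''
  2: (8,1) 0 ''
  3: (1,3) 1 'c'
  4: (3,12) 0 ''
  5: (12,9) 1 'd'
  6: (9,6) 1 'd'
  7: (6,10) 0 ''
  8: (10,7) 0 ''
  9: (7,0) 1 'g'
  10: (0,2) 2 'gc'
  11: (2,11) 1 'g'
  12: (11,5) 0 ''
  13: (5,4) 1 'h'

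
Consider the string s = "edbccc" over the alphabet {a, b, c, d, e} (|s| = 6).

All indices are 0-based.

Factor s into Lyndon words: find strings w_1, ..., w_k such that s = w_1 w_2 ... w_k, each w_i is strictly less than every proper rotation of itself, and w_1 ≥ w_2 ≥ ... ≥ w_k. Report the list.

["e", "d", "bccc"]

emit factor 1: 'e' (i=0, period=1)
emit factor 2: 'd' (i=1, period=1)
emit factor 3: 'bccc' (i=2, period=4)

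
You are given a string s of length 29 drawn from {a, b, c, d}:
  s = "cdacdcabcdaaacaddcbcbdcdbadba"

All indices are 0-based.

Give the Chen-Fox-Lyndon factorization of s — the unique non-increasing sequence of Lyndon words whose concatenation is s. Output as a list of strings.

["cd", "acdc", "abcd", "aaacaddcbcbdcdbadb", "a"]

emit factor 1: 'cd' (i=0, period=2)
emit factor 2: 'acdc' (i=2, period=4)
emit factor 3: 'abcd' (i=6, period=4)
emit factor 4: 'aaacaddcbcbdcdbadb' (i=10, period=18)
emit factor 5: 'a' (i=28, period=1)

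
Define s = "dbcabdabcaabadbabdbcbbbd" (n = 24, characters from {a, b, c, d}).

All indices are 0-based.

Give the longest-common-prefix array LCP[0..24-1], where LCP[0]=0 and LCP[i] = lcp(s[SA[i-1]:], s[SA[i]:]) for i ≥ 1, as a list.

[0, 1, 2, 2, 3, 1, 0, 2, 1, 2, 1, 3, 2, 1, 2, 2, 0, 2, 1, 0, 1, 1, 2, 3]

rank | idx | suffix
   0 |   9 | aabadbabdbcbbbd
   1 |  10 | abadbabdbcbbbd
   2 |   6 | abcaabadbabdbcbbbd
   3 |   3 | abdabcaabadbabdbcbbbd
   4 |  15 | abdbcbbbd
   5 |  12 | adbabdbcbbbd
   6 |  14 | babdbcbbbd
   7 |  11 | badbabdbcbbbd
   8 |  20 | bbbd
   9 |  21 | bbd
  10 |   7 | bcaabadbabdbcbbbd
  11 |   1 | bcabdabcaabadbabdbcbbbd
  12 |  18 | bcbbbd
  13 |  22 | bd
  14 |   4 | bdabcaabadbabdbcbbbd
  15 |  16 | bdbcbbbd
  16 |   8 | caabadbabdbcbbbd
  17 |   2 | cabdabcaabadbabdbcbbbd
  18 |  19 | cbbbd
  19 |  23 | d
  20 |   5 | dabcaabadbabdbcbbbd
  21 |  13 | dbabdbcbbbd
  22 |   0 | dbcabdabcaabadbabdbcbbbd
  23 |  17 | dbcbbbd

SA = [9, 10, 6, 3, 15, 12, 14, 11, 20, 21, 7, 1, 18, 22, 4, 16, 8, 2, 19, 23, 5, 13, 0, 17]
i: (SA[i-1],SA[i]) lcp shared
  1: (9,10) 1 'a'
  2: (10,6) 2 'ab'
  3: (6,3) 2 'ab'
  4: (3,15) 3 'abd'
  5: (15,12) 1 'a'
  6: (12,14) 0 ''
  7: (14,11) 2 'ba'
  8: (11,20) 1 'b'
  9: (20,21) 2 'bb'
  10: (21,7) 1 'b'
  11: (7,1) 3 'bca'
  12: (1,18) 2 'bc'
  13: (18,22) 1 'b'
  14: (22,4) 2 'bd'
  15: (4,16) 2 'bd'
  16: (16,8) 0 ''
  17: (8,2) 2 'ca'
  18: (2,19) 1 'c'
  19: (19,23) 0 ''
  20: (23,5) 1 'd'
  21: (5,13) 1 'd'
  22: (13,0) 2 'db'
  23: (0,17) 3 'dbc'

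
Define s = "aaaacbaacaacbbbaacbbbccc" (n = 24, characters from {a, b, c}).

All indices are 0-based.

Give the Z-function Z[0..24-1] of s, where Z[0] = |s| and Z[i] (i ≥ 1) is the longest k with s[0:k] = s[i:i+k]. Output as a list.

Z[0]=24
i=1: i≥r, start 0; Z[1]=3 scan→box=[1,4)
i=2: min(r-i=2, Z[1]=3)=2; Z[2]=2
i=3: min(r-i=1, Z[2]=2)=1; Z[3]=1
i=4: i≥r, start 0; Z[4]=0
i=5: i≥r, start 0; Z[5]=0
i=6: i≥r, start 0; Z[6]=2 scan→box=[6,8)
i=7: min(r-i=1, Z[1]=3)=1; Z[7]=1
i=8: i≥r, start 0; Z[8]=0
i=9: i≥r, start 0; Z[9]=2 scan→box=[9,11)
i=10: min(r-i=1, Z[1]=3)=1; Z[10]=1
i=11: i≥r, start 0; Z[11]=0
i=12: i≥r, start 0; Z[12]=0
i=13: i≥r, start 0; Z[13]=0
i=14: i≥r, start 0; Z[14]=0
i=15: i≥r, start 0; Z[15]=2 scan→box=[15,17)
i=16: min(r-i=1, Z[1]=3)=1; Z[16]=1
i=17: i≥r, start 0; Z[17]=0
i=18: i≥r, start 0; Z[18]=0
i=19: i≥r, start 0; Z[19]=0
i=20: i≥r, start 0; Z[20]=0
i=21: i≥r, start 0; Z[21]=0
i=22: i≥r, start 0; Z[22]=0
i=23: i≥r, start 0; Z[23]=0

[24, 3, 2, 1, 0, 0, 2, 1, 0, 2, 1, 0, 0, 0, 0, 2, 1, 0, 0, 0, 0, 0, 0, 0]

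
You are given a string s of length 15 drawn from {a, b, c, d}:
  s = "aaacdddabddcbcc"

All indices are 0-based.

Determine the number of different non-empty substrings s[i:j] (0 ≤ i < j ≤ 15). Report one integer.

rank | idx | suffix
   0 |   0 | aaacdddabddcbcc
   1 |   1 | aacdddabddcbcc
   2 |   7 | abddcbcc
   3 |   2 | acdddabddcbcc
   4 |  12 | bcc
   5 |   8 | bddcbcc
   6 |  14 | c
   7 |  11 | cbcc
   8 |  13 | cc
   9 |   3 | cdddabddcbcc
  10 |   6 | dabddcbcc
  11 |  10 | dcbcc
  12 |   5 | ddabddcbcc
  13 |   9 | ddcbcc
  14 |   4 | dddabddcbcc

SA = [0, 1, 7, 2, 12, 8, 14, 11, 13, 3, 6, 10, 5, 9, 4]
i: (SA[i-1],SA[i]) lcp shared
  1: (0,1) 2 'aa'
  2: (1,7) 1 'a'
  3: (7,2) 1 'a'
  4: (2,12) 0 ''
  5: (12,8) 1 'b'
  6: (8,14) 0 ''
  7: (14,11) 1 'c'
  8: (11,13) 1 'c'
  9: (13,3) 1 'c'
  10: (3,6) 0 ''
  11: (6,10) 1 'd'
  12: (10,5) 1 'd'
  13: (5,9) 2 'dd'
  14: (9,4) 2 'dd'

n(n+1)/2 = 15·16/2 = 120
Σ LCP = 0 + 2 + 1 + 1 + 0 + 1 + 0 + 1 + 1 + 1 + 0 + 1 + 1 + 2 + 2 = 14
distinct = 120 − 14 = 106

106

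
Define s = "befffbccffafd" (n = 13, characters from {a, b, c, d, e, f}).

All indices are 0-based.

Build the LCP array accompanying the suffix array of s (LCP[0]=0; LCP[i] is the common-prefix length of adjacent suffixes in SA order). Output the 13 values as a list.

[0, 0, 1, 0, 1, 0, 0, 0, 1, 1, 1, 2, 2]

rank | idx | suffix
   0 |  10 | afd
   1 |   5 | bccffafd
   2 |   0 | befffbccffafd
   3 |   6 | ccffafd
   4 |   7 | cffafd
   5 |  12 | d
   6 |   1 | efffbccffafd
   7 |   9 | fafd
   8 |   4 | fbccffafd
   9 |  11 | fd
  10 |   8 | ffafd
  11 |   3 | ffbccffafd
  12 |   2 | fffbccffafd

SA = [10, 5, 0, 6, 7, 12, 1, 9, 4, 11, 8, 3, 2]
rank  pair      lcp
   1  s[10:],s[5:]  0  ''
   2  s[5:],s[0:]  1  'b'
   3  s[0:],s[6:]  0  ''
   4  s[6:],s[7:]  1  'c'
   5  s[7:],s[12:]  0  ''
   6  s[12:],s[1:]  0  ''
   7  s[1:],s[9:]  0  ''
   8  s[9:],s[4:]  1  'f'
   9  s[4:],s[11:]  1  'f'
  10  s[11:],s[8:]  1  'f'
  11  s[8:],s[3:]  2  'ff'
  12  s[3:],s[2:]  2  'ff'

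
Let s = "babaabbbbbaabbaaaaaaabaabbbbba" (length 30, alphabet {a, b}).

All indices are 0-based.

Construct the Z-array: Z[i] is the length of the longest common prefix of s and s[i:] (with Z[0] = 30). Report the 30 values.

[30, 0, 2, 0, 0, 1, 1, 1, 1, 2, 0, 0, 1, 2, 0, 0, 0, 0, 0, 0, 0, 2, 0, 0, 1, 1, 1, 1, 2, 0]

Z[0]=30
i=1: fresh scan; Z[1]=0
i=2: fresh scan; Z[2]=2 scan→box=[2,4)
i=3: min(r-i=1, Z[1]=0)=0; Z[3]=0
i=4: fresh scan; Z[4]=0
i=5: fresh scan; Z[5]=1 scan→box=[5,6)
i=6: fresh scan; Z[6]=1 scan→box=[6,7)
i=7: fresh scan; Z[7]=1 scan→box=[7,8)
i=8: fresh scan; Z[8]=1 scan→box=[8,9)
i=9: fresh scan; Z[9]=2 scan→box=[9,11)
i=10: min(r-i=1, Z[1]=0)=0; Z[10]=0
i=11: fresh scan; Z[11]=0
i=12: fresh scan; Z[12]=1 scan→box=[12,13)
i=13: fresh scan; Z[13]=2 scan→box=[13,15)
i=14: min(r-i=1, Z[1]=0)=0; Z[14]=0
i=15: fresh scan; Z[15]=0
i=16: fresh scan; Z[16]=0
i=17: fresh scan; Z[17]=0
i=18: fresh scan; Z[18]=0
i=19: fresh scan; Z[19]=0
i=20: fresh scan; Z[20]=0
i=21: fresh scan; Z[21]=2 scan→box=[21,23)
i=22: min(r-i=1, Z[1]=0)=0; Z[22]=0
i=23: fresh scan; Z[23]=0
i=24: fresh scan; Z[24]=1 scan→box=[24,25)
i=25: fresh scan; Z[25]=1 scan→box=[25,26)
i=26: fresh scan; Z[26]=1 scan→box=[26,27)
i=27: fresh scan; Z[27]=1 scan→box=[27,28)
i=28: fresh scan; Z[28]=2 scan→box=[28,30)
i=29: min(r-i=1, Z[1]=0)=0; Z[29]=0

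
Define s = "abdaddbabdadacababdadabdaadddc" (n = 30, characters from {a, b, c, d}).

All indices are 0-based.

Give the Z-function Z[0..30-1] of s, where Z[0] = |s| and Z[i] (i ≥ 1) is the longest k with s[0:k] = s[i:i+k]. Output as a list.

Z[0]=30
i=1: outside box; Z[1]=0
i=2: outside box; Z[2]=0
i=3: outside box; Z[3]=1 extend→box=[3,4)
i=4: outside box; Z[4]=0
i=5: outside box; Z[5]=0
i=6: outside box; Z[6]=0
i=7: outside box; Z[7]=5 extend→box=[7,12)
i=8: min(r-i=4, Z[1]=0)=0; Z[8]=0
i=9: min(r-i=3, Z[2]=0)=0; Z[9]=0
i=10: min(r-i=2, Z[3]=1)=1; Z[10]=1
i=11: min(r-i=1, Z[4]=0)=0; Z[11]=0
i=12: outside box; Z[12]=1 extend→box=[12,13)
i=13: outside box; Z[13]=0
i=14: outside box; Z[14]=2 extend→box=[14,16)
i=15: min(r-i=1, Z[1]=0)=0; Z[15]=0
i=16: outside box; Z[16]=5 extend→box=[16,21)
i=17: min(r-i=4, Z[1]=0)=0; Z[17]=0
i=18: min(r-i=3, Z[2]=0)=0; Z[18]=0
i=19: min(r-i=2, Z[3]=1)=1; Z[19]=1
i=20: min(r-i=1, Z[4]=0)=0; Z[20]=0
i=21: outside box; Z[21]=4 extend→box=[21,25)
i=22: min(r-i=3, Z[1]=0)=0; Z[22]=0
i=23: min(r-i=2, Z[2]=0)=0; Z[23]=0
i=24: min(r-i=1, Z[3]=1)=1; Z[24]=1
i=25: outside box; Z[25]=1 extend→box=[25,26)
i=26: outside box; Z[26]=0
i=27: outside box; Z[27]=0
i=28: outside box; Z[28]=0
i=29: outside box; Z[29]=0

[30, 0, 0, 1, 0, 0, 0, 5, 0, 0, 1, 0, 1, 0, 2, 0, 5, 0, 0, 1, 0, 4, 0, 0, 1, 1, 0, 0, 0, 0]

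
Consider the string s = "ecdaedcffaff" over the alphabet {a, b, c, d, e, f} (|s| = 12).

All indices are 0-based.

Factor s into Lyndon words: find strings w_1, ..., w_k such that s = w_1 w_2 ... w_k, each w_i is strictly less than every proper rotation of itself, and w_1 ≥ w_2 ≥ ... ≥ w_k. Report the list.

emit factor 1: 'e' (i=0, period=1)
emit factor 2: 'cd' (i=1, period=2)
emit factor 3: 'aedcffaff' (i=3, period=9)

["e", "cd", "aedcffaff"]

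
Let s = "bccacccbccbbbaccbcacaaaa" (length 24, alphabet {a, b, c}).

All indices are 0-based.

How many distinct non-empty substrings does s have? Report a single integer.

256

rank | idx | suffix
   0 |  23 | a
   1 |  22 | aa
   2 |  21 | aaa
   3 |  20 | aaaa
   4 |  18 | acaaaa
   5 |  13 | accbcacaaaa
   6 |   3 | acccbccbbbaccbcacaaaa
   7 |  12 | baccbcacaaaa
   8 |  11 | bbaccbcacaaaa
   9 |  10 | bbbaccbcacaaaa
  10 |  16 | bcacaaaa
  11 |   0 | bccacccbccbbbaccbcacaaaa
  12 |   7 | bccbbbaccbcacaaaa
  13 |  19 | caaaa
  14 |  17 | cacaaaa
  15 |   2 | cacccbccbbbaccbcacaaaa
  16 |   9 | cbbbaccbcacaaaa
  17 |  15 | cbcacaaaa
  18 |   6 | cbccbbbaccbcacaaaa
  19 |   1 | ccacccbccbbbaccbcacaaaa
  20 |   8 | ccbbbaccbcacaaaa
  21 |  14 | ccbcacaaaa
  22 |   5 | ccbccbbbaccbcacaaaa
  23 |   4 | cccbccbbbaccbcacaaaa

SA = [23, 22, 21, 20, 18, 13, 3, 12, 11, 10, 16, 0, 7, 19, 17, 2, 9, 15, 6, 1, 8, 14, 5, 4]
rank  pair      lcp
   1  s[23:],s[22:]  1  'a'
   2  s[22:],s[21:]  2  'aa'
   3  s[21:],s[20:]  3  'aaa'
   4  s[20:],s[18:]  1  'a'
   5  s[18:],s[13:]  2  'ac'
   6  s[13:],s[3:]  3  'acc'
   7  s[3:],s[12:]  0  ''
   8  s[12:],s[11:]  1  'b'
   9  s[11:],s[10:]  2  'bb'
  10  s[10:],s[16:]  1  'b'
  11  s[16:],s[0:]  2  'bc'
  12  s[0:],s[7:]  3  'bcc'
  13  s[7:],s[19:]  0  ''
  14  s[19:],s[17:]  2  'ca'
  15  s[17:],s[2:]  3  'cac'
  16  s[2:],s[9:]  1  'c'
  17  s[9:],s[15:]  2  'cb'
  18  s[15:],s[6:]  3  'cbc'
  19  s[6:],s[1:]  1  'c'
  20  s[1:],s[8:]  2  'cc'
  21  s[8:],s[14:]  3  'ccb'
  22  s[14:],s[5:]  4  'ccbc'
  23  s[5:],s[4:]  2  'cc'

n(n+1)/2 = 24·25/2 = 300
Σ LCP = 0 + 1 + 2 + 3 + 1 + 2 + 3 + 0 + 1 + 2 + 1 + 2 + 3 + 0 + 2 + 3 + 1 + 2 + 3 + 1 + 2 + 3 + 4 + 2 = 44
distinct = 300 − 44 = 256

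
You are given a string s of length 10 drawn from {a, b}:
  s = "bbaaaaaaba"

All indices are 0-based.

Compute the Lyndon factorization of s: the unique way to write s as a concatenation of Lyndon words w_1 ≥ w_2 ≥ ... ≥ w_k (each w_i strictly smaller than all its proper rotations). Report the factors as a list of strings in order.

emit factor 1: 'b' (i=0, period=1)
emit factor 2: 'b' (i=1, period=1)
emit factor 3: 'aaaaaab' (i=2, period=7)
emit factor 4: 'a' (i=9, period=1)

["b", "b", "aaaaaab", "a"]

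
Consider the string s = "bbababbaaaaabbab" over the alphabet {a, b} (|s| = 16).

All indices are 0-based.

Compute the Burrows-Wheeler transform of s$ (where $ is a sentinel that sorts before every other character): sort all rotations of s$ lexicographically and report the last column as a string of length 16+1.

rank  rotation           last
    0  $bbababbaaaaabbab  b
    1  aaaaabbab$bbababb  b
    2  aaaabbab$bbababba  a
    3  aaabbab$bbababbaa  a
    4  aabbab$bbababbaaa  a
    5  ab$bbababbaaaaabb  b
    6  ababbaaaaabbab$bb  b
    7  abbaaaaabbab$bbab  b
    8  abbab$bbababbaaaa  a
    9  b$bbababbaaaaabba  a
   10  baaaaabbab$bbabab  b
   11  bab$bbababbaaaaab  b
   12  bababbaaaaabbab$b  b
   13  babbaaaaabbab$bba  a
   14  bbaaaaabbab$bbaba  a
   15  bbab$bbababbaaaaa  a
   16  bbababbaaaaabbab$  $

bbaaabbbaabbbaaa$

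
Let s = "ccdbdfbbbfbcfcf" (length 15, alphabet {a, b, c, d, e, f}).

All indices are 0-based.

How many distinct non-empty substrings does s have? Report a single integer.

106

rank | idx | suffix
   0 |   6 | bbbfbcfcf
   1 |   7 | bbfbcfcf
   2 |  10 | bcfcf
   3 |   3 | bdfbbbfbcfcf
   4 |   8 | bfbcfcf
   5 |   0 | ccdbdfbbbfbcfcf
   6 |   1 | cdbdfbbbfbcfcf
   7 |  13 | cf
   8 |  11 | cfcf
   9 |   2 | dbdfbbbfbcfcf
  10 |   4 | dfbbbfbcfcf
  11 |  14 | f
  12 |   5 | fbbbfbcfcf
  13 |   9 | fbcfcf
  14 |  12 | fcf

SA = [6, 7, 10, 3, 8, 0, 1, 13, 11, 2, 4, 14, 5, 9, 12]
rank  pair      lcp
   1  s[6:],s[7:]  2  'bb'
   2  s[7:],s[10:]  1  'b'
   3  s[10:],s[3:]  1  'b'
   4  s[3:],s[8:]  1  'b'
   5  s[8:],s[0:]  0  ''
   6  s[0:],s[1:]  1  'c'
   7  s[1:],s[13:]  1  'c'
   8  s[13:],s[11:]  2  'cf'
   9  s[11:],s[2:]  0  ''
  10  s[2:],s[4:]  1  'd'
  11  s[4:],s[14:]  0  ''
  12  s[14:],s[5:]  1  'f'
  13  s[5:],s[9:]  2  'fb'
  14  s[9:],s[12:]  1  'f'

n(n+1)/2 = 15·16/2 = 120
Σ LCP = 0 + 2 + 1 + 1 + 1 + 0 + 1 + 1 + 2 + 0 + 1 + 0 + 1 + 2 + 1 = 14
distinct = 120 − 14 = 106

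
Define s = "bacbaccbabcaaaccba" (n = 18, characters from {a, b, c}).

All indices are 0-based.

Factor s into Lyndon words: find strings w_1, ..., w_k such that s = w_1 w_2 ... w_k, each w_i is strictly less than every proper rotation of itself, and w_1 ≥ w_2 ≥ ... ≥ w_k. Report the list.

emit factor 1: 'b' (i=0, period=1)
emit factor 2: 'acbaccb' (i=1, period=7)
emit factor 3: 'abc' (i=8, period=3)
emit factor 4: 'aaaccb' (i=11, period=6)
emit factor 5: 'a' (i=17, period=1)

["b", "acbaccb", "abc", "aaaccb", "a"]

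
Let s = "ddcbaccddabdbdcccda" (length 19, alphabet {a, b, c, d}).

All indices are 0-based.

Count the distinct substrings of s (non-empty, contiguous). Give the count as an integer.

167

rank | idx | suffix
   0 |  18 | a
   1 |   9 | abdbdcccda
   2 |   4 | accddabdbdcccda
   3 |   3 | baccddabdbdcccda
   4 |  10 | bdbdcccda
   5 |  12 | bdcccda
   6 |   2 | cbaccddabdbdcccda
   7 |  14 | cccda
   8 |  15 | ccda
   9 |   5 | ccddabdbdcccda
  10 |  16 | cda
  11 |   6 | cddabdbdcccda
  12 |  17 | da
  13 |   8 | dabdbdcccda
  14 |  11 | dbdcccda
  15 |   1 | dcbaccddabdbdcccda
  16 |  13 | dcccda
  17 |   7 | ddabdbdcccda
  18 |   0 | ddcbaccddabdbdcccda

SA = [18, 9, 4, 3, 10, 12, 2, 14, 15, 5, 16, 6, 17, 8, 11, 1, 13, 7, 0]
i: (SA[i-1],SA[i]) lcp shared
  1: (18,9) 1 'a'
  2: (9,4) 1 'a'
  3: (4,3) 0 ''
  4: (3,10) 1 'b'
  5: (10,12) 2 'bd'
  6: (12,2) 0 ''
  7: (2,14) 1 'c'
  8: (14,15) 2 'cc'
  9: (15,5) 3 'ccd'
  10: (5,16) 1 'c'
  11: (16,6) 2 'cd'
  12: (6,17) 0 ''
  13: (17,8) 2 'da'
  14: (8,11) 1 'd'
  15: (11,1) 1 'd'
  16: (1,13) 2 'dc'
  17: (13,7) 1 'd'
  18: (7,0) 2 'dd'

n(n+1)/2 = 19·20/2 = 190
Σ LCP = 0 + 1 + 1 + 0 + 1 + 2 + 0 + 1 + 2 + 3 + 1 + 2 + 0 + 2 + 1 + 1 + 2 + 1 + 2 = 23
distinct = 190 − 23 = 167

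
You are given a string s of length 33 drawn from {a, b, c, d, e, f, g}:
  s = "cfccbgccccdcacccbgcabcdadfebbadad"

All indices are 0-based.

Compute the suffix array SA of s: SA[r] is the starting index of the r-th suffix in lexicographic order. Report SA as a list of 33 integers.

rank→(start, suffix):
  0 → (19, 'abcdadfebbadad')
  1 → (12, 'acccbgcabcdadfebbadad')
  2 → (31, 'ad')
  3 → (29, 'adad')
  4 → (23, 'adfebbadad')
  5 → (28, 'badad')
  6 → (27, 'bbadad')
  7 → (20, 'bcdadfebbadad')
  8 → (16, 'bgcabcdadfebbadad')
  9 → (4, 'bgccccdcacccbgcabcdadfebbadad')
  10 → (18, 'cabcdadfebbadad')
  11 → (11, 'cacccbgcabcdadfebbadad')
  12 → (15, 'cbgcabcdadfebbadad')
  13 → (3, 'cbgccccdcacccbgcabcdadfebbadad')
  14 → (14, 'ccbgcabcdadfebbadad')
  15 → (2, 'ccbgccccdcacccbgcabcdadfebbadad')
  16 → (13, 'cccbgcabcdadfebbadad')
  17 → (6, 'ccccdcacccbgcabcdadfebbadad')
  18 → (7, 'cccdcacccbgcabcdadfebbadad')
  19 → (8, 'ccdcacccbgcabcdadfebbadad')
  20 → (21, 'cdadfebbadad')
  21 → (9, 'cdcacccbgcabcdadfebbadad')
  22 → (0, 'cfccbgccccdcacccbgcabcdadfebbadad')
  23 → (32, 'd')
  24 → (30, 'dad')
  25 → (22, 'dadfebbadad')
  26 → (10, 'dcacccbgcabcdadfebbadad')
  27 → (24, 'dfebbadad')
  28 → (26, 'ebbadad')
  29 → (1, 'fccbgccccdcacccbgcabcdadfebbadad')
  30 → (25, 'febbadad')
  31 → (17, 'gcabcdadfebbadad')
  32 → (5, 'gccccdcacccbgcabcdadfebbadad')

[19, 12, 31, 29, 23, 28, 27, 20, 16, 4, 18, 11, 15, 3, 14, 2, 13, 6, 7, 8, 21, 9, 0, 32, 30, 22, 10, 24, 26, 1, 25, 17, 5]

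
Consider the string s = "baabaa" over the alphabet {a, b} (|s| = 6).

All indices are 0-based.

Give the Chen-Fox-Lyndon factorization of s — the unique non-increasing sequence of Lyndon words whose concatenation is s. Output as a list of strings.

["b", "aab", "a", "a"]

emit factor 1: 'b' (i=0, period=1)
emit factor 2: 'aab' (i=1, period=3)
emit factor 3: 'a' (i=4, period=1)
emit factor 4: 'a' (i=5, period=1)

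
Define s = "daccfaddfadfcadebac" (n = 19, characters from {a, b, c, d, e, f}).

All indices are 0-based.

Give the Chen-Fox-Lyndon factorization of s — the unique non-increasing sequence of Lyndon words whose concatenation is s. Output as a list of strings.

emit factor 1: 'd' (i=0, period=1)
emit factor 2: 'accfaddfadfcadeb' (i=1, period=16)
emit factor 3: 'ac' (i=17, period=2)

["d", "accfaddfadfcadeb", "ac"]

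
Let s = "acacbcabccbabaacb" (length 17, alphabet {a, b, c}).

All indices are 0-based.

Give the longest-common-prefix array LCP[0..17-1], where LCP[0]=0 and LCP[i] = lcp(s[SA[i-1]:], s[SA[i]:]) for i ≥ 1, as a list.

[0, 1, 2, 1, 2, 3, 0, 1, 2, 1, 2, 0, 2, 1, 2, 2, 1]

rank | idx | suffix
   0 |  13 | aacb
   1 |  11 | abaacb
   2 |   6 | abccbabaacb
   3 |   0 | acacbcabccbabaacb
   4 |  14 | acb
   5 |   2 | acbcabccbabaacb
   6 |  16 | b
   7 |  12 | baacb
   8 |  10 | babaacb
   9 |   4 | bcabccbabaacb
  10 |   7 | bccbabaacb
  11 |   5 | cabccbabaacb
  12 |   1 | cacbcabccbabaacb
  13 |  15 | cb
  14 |   9 | cbabaacb
  15 |   3 | cbcabccbabaacb
  16 |   8 | ccbabaacb

SA = [13, 11, 6, 0, 14, 2, 16, 12, 10, 4, 7, 5, 1, 15, 9, 3, 8]
[i] adj suffixes → lcp
  [1] 13/11 → 1 ('a')
  [2] 11/6 → 2 ('ab')
  [3] 6/0 → 1 ('a')
  [4] 0/14 → 2 ('ac')
  [5] 14/2 → 3 ('acb')
  [6] 2/16 → 0 ('')
  [7] 16/12 → 1 ('b')
  [8] 12/10 → 2 ('ba')
  [9] 10/4 → 1 ('b')
  [10] 4/7 → 2 ('bc')
  [11] 7/5 → 0 ('')
  [12] 5/1 → 2 ('ca')
  [13] 1/15 → 1 ('c')
  [14] 15/9 → 2 ('cb')
  [15] 9/3 → 2 ('cb')
  [16] 3/8 → 1 ('c')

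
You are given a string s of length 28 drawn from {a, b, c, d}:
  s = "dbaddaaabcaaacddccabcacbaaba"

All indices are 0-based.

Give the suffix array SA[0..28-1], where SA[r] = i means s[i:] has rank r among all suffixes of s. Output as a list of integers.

[27, 5, 10, 24, 6, 11, 25, 7, 18, 21, 12, 2, 26, 23, 1, 8, 19, 9, 17, 20, 22, 16, 13, 4, 0, 15, 3, 14]

sorted suffixes:
  #0 SA[0]=27  'a'
  #1 SA[1]=5  'aaabcaaacddccabcacbaaba'
  #2 SA[2]=10  'aaacddccabcacbaaba'
  #3 SA[3]=24  'aaba'
  #4 SA[4]=6  'aabcaaacddccabcacbaaba'
  #5 SA[5]=11  'aacddccabcacbaaba'
  #6 SA[6]=25  'aba'
  #7 SA[7]=7  'abcaaacddccabcacbaaba'
  #8 SA[8]=18  'abcacbaaba'
  #9 SA[9]=21  'acbaaba'
  #10 SA[10]=12  'acddccabcacbaaba'
  #11 SA[11]=2  'addaaabcaaacddccabcacbaaba'
  #12 SA[12]=26  'ba'
  #13 SA[13]=23  'baaba'
  #14 SA[14]=1  'baddaaabcaaacddccabcacbaaba'
  #15 SA[15]=8  'bcaaacddccabcacbaaba'
  #16 SA[16]=19  'bcacbaaba'
  #17 SA[17]=9  'caaacddccabcacbaaba'
  #18 SA[18]=17  'cabcacbaaba'
  #19 SA[19]=20  'cacbaaba'
  #20 SA[20]=22  'cbaaba'
  #21 SA[21]=16  'ccabcacbaaba'
  #22 SA[22]=13  'cddccabcacbaaba'
  #23 SA[23]=4  'daaabcaaacddccabcacbaaba'
  #24 SA[24]=0  'dbaddaaabcaaacddccabcacbaaba'
  #25 SA[25]=15  'dccabcacbaaba'
  #26 SA[26]=3  'ddaaabcaaacddccabcacbaaba'
  #27 SA[27]=14  'ddccabcacbaaba'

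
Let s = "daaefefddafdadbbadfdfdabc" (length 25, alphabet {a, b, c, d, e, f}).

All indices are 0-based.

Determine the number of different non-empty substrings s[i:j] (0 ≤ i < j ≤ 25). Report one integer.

sorted suffixes:
  #0 SA[0]=1  'aaefefddafdadbbadfdfdabc'
  #1 SA[1]=22  'abc'
  #2 SA[2]=12  'adbbadfdfdabc'
  #3 SA[3]=16  'adfdfdabc'
  #4 SA[4]=2  'aefefddafdadbbadfdfdabc'
  #5 SA[5]=9  'afdadbbadfdfdabc'
  #6 SA[6]=15  'badfdfdabc'
  #7 SA[7]=14  'bbadfdfdabc'
  #8 SA[8]=23  'bc'
  #9 SA[9]=24  'c'
  #10 SA[10]=0  'daaefefddafdadbbadfdfdabc'
  #11 SA[11]=21  'dabc'
  #12 SA[12]=11  'dadbbadfdfdabc'
  #13 SA[13]=8  'dafdadbbadfdfdabc'
  #14 SA[14]=13  'dbbadfdfdabc'
  #15 SA[15]=7  'ddafdadbbadfdfdabc'
  #16 SA[16]=19  'dfdabc'
  #17 SA[17]=17  'dfdfdabc'
  #18 SA[18]=5  'efddafdadbbadfdfdabc'
  #19 SA[19]=3  'efefddafdadbbadfdfdabc'
  #20 SA[20]=20  'fdabc'
  #21 SA[21]=10  'fdadbbadfdfdabc'
  #22 SA[22]=6  'fddafdadbbadfdfdabc'
  #23 SA[23]=18  'fdfdabc'
  #24 SA[24]=4  'fefddafdadbbadfdfdabc'

SA = [1, 22, 12, 16, 2, 9, 15, 14, 23, 24, 0, 21, 11, 8, 13, 7, 19, 17, 5, 3, 20, 10, 6, 18, 4]
rank  pair      lcp
   1  s[1:],s[22:]  1  'a'
   2  s[22:],s[12:]  1  'a'
   3  s[12:],s[16:]  2  'ad'
   4  s[16:],s[2:]  1  'a'
   5  s[2:],s[9:]  1  'a'
   6  s[9:],s[15:]  0  ''
   7  s[15:],s[14:]  1  'b'
   8  s[14:],s[23:]  1  'b'
   9  s[23:],s[24:]  0  ''
  10  s[24:],s[0:]  0  ''
  11  s[0:],s[21:]  2  'da'
  12  s[21:],s[11:]  2  'da'
  13  s[11:],s[8:]  2  'da'
  14  s[8:],s[13:]  1  'd'
  15  s[13:],s[7:]  1  'd'
  16  s[7:],s[19:]  1  'd'
  17  s[19:],s[17:]  3  'dfd'
  18  s[17:],s[5:]  0  ''
  19  s[5:],s[3:]  2  'ef'
  20  s[3:],s[20:]  0  ''
  21  s[20:],s[10:]  3  'fda'
  22  s[10:],s[6:]  2  'fd'
  23  s[6:],s[18:]  2  'fd'
  24  s[18:],s[4:]  1  'f'

n(n+1)/2 = 25·26/2 = 325
Σ LCP = 0 + 1 + 1 + 2 + 1 + 1 + 0 + 1 + 1 + 0 + 0 + 2 + 2 + 2 + 1 + 1 + 1 + 3 + 0 + 2 + 0 + 3 + 2 + 2 + 1 = 30
distinct = 325 − 30 = 295

295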